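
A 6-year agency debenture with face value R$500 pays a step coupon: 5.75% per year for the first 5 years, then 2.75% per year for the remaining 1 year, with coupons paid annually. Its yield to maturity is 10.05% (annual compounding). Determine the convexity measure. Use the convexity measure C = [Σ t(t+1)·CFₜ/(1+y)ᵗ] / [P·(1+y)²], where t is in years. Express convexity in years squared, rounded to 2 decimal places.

28.06

With y = 0.1005:
  t   CF        PV=CF/(1+0.1005)^t    t·PV        t(t+1)·PV
  1        28.75        26.1245        26.1245          52.2490
  2        28.75        23.7387        47.4775         142.4325
  3        28.75        21.5709        64.7126         258.8505
  4        28.75        19.6010        78.4039         392.0195
  5        28.75        17.8110        89.0549         534.3292
  6       513.75       289.2088     1,735.2530      12,146.7710
  Σ                    398.0549     2,041.0264      13,526.6516
P = 398.0549.
Convexity = Σ t(t+1)·PV / [P·(1+y)²] = 13,526.6516 / (398.0549 × 1.211100) = 28.05868.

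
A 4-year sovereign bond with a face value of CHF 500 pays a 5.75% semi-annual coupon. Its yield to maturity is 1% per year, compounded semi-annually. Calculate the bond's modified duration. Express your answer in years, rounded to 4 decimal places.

3.6474 years

Periodic yield y = 0.005. First find Macaulay duration:
  t   CF        PV=CF/(1+0.005)^t    t·PV
  1       14.375        14.3035        14.3035
  2       14.375        14.2323        28.4646
  3       14.375        14.1615        42.4845
  4       14.375        14.0911        56.3642
  5       14.375        14.0210        70.1048
  6       14.375        13.9512        83.7072
  7       14.375        13.8818        97.1725
  8      514.375       494.2553     3,954.0426
  Σ                    592.8976     4,346.6440
P = 592.8976; Macaulay duration = 4,346.6440 / 592.8976 = 7.33119 half-year periods = 3.66559 years.
Modified duration = D_Mac / (1 + y) = 3.66559 / 1.005 = 3.64736 years.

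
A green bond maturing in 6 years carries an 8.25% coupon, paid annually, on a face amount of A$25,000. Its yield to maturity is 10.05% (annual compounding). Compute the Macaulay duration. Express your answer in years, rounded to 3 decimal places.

4.919 years

Periodic yield y = 0.1005. Discount each cash flow and weight by its year:
  t   CF        PV=CF/(1+0.1005)^t    t·PV
  1     2,062.50     1,874.1481     1,874.1481
  2     2,062.50     1,702.9969     3,405.9938
  3     2,062.50     1,547.4756     4,642.4269
  4     2,062.50     1,406.1569     5,624.6274
  5     2,062.50     1,277.7436     6,388.7181
  6    27,062.50    15,234.4799    91,406.8794
  Σ                 23,043.0011   113,342.7938
Price P = Σ PV = 23,043.0011.
Macaulay duration = Σ(t·PV) / P = 113,342.7938 / 23,043.0011 = 4.91875 years.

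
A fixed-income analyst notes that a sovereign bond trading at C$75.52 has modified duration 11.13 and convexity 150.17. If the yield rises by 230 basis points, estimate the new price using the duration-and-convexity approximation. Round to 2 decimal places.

Duration effect: -D_mod·Δy = -11.13 × (+0.023) = -0.255990
Convexity effect: ½·C·(Δy)² = 0.5 × 150.17 × (0.023)² = +0.039719965
ΔP/P ≈ -0.255990 + 0.039719965 = -0.216270035
New price ≈ 75.52 × (1 - 0.216270035) = 59.1872869568.

C$59.19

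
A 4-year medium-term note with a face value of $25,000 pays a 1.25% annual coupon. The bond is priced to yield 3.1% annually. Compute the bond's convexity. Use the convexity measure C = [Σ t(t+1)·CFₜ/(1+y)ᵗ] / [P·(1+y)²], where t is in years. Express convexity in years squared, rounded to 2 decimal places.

With y = 0.031:
  t   CF        PV=CF/(1+0.031)^t    t·PV        t(t+1)·PV
  1       312.50       303.1038       303.1038         606.2076
  2       312.50       293.9901       587.9802       1,763.9405
  3       312.50       285.1504       855.4513       3,421.8051
  4    25,312.50    22,402.7008    89,610.8034     448,054.0168
  Σ                 23,284.9451    91,357.3386     453,845.9700
P = 23,284.9451.
Convexity = Σ t(t+1)·PV / [P·(1+y)²] = 453,845.9700 / (23,284.9451 × 1.062961) = 18.33648.

18.34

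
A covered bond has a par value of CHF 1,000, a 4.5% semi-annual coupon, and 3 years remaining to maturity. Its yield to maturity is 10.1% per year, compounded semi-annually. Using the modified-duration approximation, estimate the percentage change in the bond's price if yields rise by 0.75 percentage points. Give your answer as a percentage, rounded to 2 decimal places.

-2.02%

Periodic yield y = 0.0505. Modified duration first:
  t   CF        PV=CF/(1+0.0505)^t    t·PV
  1        22.50        21.4184        21.4184
  2        22.50        20.3887        40.7775
  3        22.50        19.4086        58.2258
  4        22.50        18.4756        73.9024
  5        22.50        17.5874        87.9371
  6     1,022.50       760.8289     4,564.9731
  Σ                    858.1076     4,847.2343
P = 858.1076; D_Mac = 5.64875 half-year periods = 2.82437 yrs; D_mod = 2.82437/(1+0.0505) = 2.68860 yrs.
ΔP/P ≈ -D_mod · Δy = -2.68860 × (+0.0075) = -0.020165 = -2.0165%.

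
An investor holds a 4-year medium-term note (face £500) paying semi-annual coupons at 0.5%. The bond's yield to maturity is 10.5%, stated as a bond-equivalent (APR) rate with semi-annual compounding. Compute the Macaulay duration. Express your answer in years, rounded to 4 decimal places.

3.9557 years

Periodic yield y = 0.0525. Discount each cash flow and weight by its period:
  t   CF        PV=CF/(1+0.0525)^t    t·PV
  1         1.25         1.1876         1.1876
  2         1.25         1.1284         2.2568
  3         1.25         1.0721         3.2164
  4         1.25         1.0186         4.0746
  5         1.25         0.9678         4.8392
  6         1.25         0.9196         5.5173
  7         1.25         0.8737         6.1158
  8       501.25       332.8722     2,662.9777
  Σ                    340.0401     2,690.1854
Price P = Σ PV = 340.0401.
Macaulay duration = Σ(t·PV) / P = 2,690.1854 / 340.0401 = 7.91138 half-year periods.
In years: 7.91138 / 2 = 3.95569 years.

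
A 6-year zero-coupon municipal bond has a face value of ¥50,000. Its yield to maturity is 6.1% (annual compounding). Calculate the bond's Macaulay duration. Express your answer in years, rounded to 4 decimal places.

6.0000 years

A zero-coupon bond has a single cash flow at maturity, so its Macaulay duration equals its maturity: 6 years.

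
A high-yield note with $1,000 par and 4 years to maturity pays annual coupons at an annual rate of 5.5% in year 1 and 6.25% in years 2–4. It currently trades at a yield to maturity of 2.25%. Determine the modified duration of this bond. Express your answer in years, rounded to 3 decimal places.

Periodic yield y = 0.0225. First find Macaulay duration:
  t   CF        PV=CF/(1+0.0225)^t    t·PV
  1        55.00        53.7897        53.7897
  2        62.50        59.7797       119.5593
  3        62.50        58.4642       175.3926
  4     1,062.50       972.0211     3,888.0842
  Σ                  1,144.0546     4,236.8259
P = 1,144.0546; Macaulay duration = 4,236.8259 / 1,144.0546 = 3.70334 years.
Modified duration = D_Mac / (1 + y) = 3.70334 / 1.0225 = 3.62185 years.

3.622 years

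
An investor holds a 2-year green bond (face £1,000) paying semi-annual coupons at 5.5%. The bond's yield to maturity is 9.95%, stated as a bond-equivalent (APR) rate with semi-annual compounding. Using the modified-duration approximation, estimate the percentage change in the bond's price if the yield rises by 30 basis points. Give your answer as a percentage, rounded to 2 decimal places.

-0.55%

Periodic yield y = 0.04975. Modified duration first:
  t   CF        PV=CF/(1+0.04975)^t    t·PV
  1        27.50        26.1967        26.1967
  2        27.50        24.9552        49.9104
  3        27.50        23.7725        71.3175
  4     1,027.50       846.1323     3,384.5294
  Σ                    921.0568     3,531.9540
P = 921.0568; D_Mac = 3.83468 half-year periods = 1.91734 yrs; D_mod = 1.91734/(1+0.04975) = 1.82647 yrs.
ΔP/P ≈ -D_mod · Δy = -1.82647 × (+0.003) = -0.005479 = -0.5479%.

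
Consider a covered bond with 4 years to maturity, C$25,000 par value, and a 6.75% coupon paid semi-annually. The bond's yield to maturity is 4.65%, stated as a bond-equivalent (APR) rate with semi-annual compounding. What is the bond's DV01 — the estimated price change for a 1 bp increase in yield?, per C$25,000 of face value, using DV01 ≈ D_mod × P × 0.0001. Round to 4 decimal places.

C$9.4357

Periodic yield y = 0.02325.
  t   CF        PV=CF/(1+0.02325)^t    t·PV
  1       843.75       824.5785       824.5785
  2       843.75       805.8427     1,611.6854
  3       843.75       787.5326     2,362.5977
  4       843.75       769.6385     3,078.5539
  5       843.75       752.1510     3,760.7548
  6       843.75       735.0608     4,410.3648
  7       843.75       718.3590     5,028.5127
  8    25,843.75    21,503.1213   172,024.9704
  Σ                 26,896.2843   193,102.0183
P = 26,896.2843; D_Mac = 7.17951 half-year periods = 3.58975 yrs; D_mod = 3.50819 yrs.
DV01 ≈ 3.50819 × 26,896.2843 × 0.0001 = 9.435720.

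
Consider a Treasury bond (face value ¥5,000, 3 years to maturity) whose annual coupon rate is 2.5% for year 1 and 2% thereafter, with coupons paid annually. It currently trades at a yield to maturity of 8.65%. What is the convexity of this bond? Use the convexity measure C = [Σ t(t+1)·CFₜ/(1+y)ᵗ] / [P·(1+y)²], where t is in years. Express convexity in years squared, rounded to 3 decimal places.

With y = 0.0865:
  t   CF        PV=CF/(1+0.0865)^t    t·PV        t(t+1)·PV
  1       125.00       115.0483       115.0483         230.0966
  2       100.00        84.7111       169.4223         508.2669
  3     5,100.00     3,976.3169    11,928.9506      47,715.8023
  Σ                  4,176.0763    12,213.4212      48,454.1658
P = 4,176.0763.
Convexity = Σ t(t+1)·PV / [P·(1+y)²] = 48,454.1658 / (4,176.0763 × 1.180482) = 9.82886.

9.829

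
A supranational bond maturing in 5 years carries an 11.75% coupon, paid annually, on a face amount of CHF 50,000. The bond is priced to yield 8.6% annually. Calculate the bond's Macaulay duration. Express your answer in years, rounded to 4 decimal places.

4.1105 years

Periodic yield y = 0.086. Discount each cash flow and weight by its year:
  t   CF        PV=CF/(1+0.086)^t    t·PV
  1     5,875.00     5,409.7606     5,409.7606
  2     5,875.00     4,981.3633     9,962.7267
  3     5,875.00     4,586.8907    13,760.6722
  4     5,875.00     4,223.6563    16,894.6252
  5    55,875.00    36,988.6440   184,943.2198
  Σ                 56,190.3149   230,971.0044
Price P = Σ PV = 56,190.3149.
Macaulay duration = Σ(t·PV) / P = 230,971.0044 / 56,190.3149 = 4.11051 years.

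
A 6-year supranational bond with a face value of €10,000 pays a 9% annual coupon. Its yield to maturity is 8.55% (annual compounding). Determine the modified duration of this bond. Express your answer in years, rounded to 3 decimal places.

4.516 years

Periodic yield y = 0.0855. First find Macaulay duration:
  t   CF        PV=CF/(1+0.0855)^t    t·PV
  1       900.00       829.1110       829.1110
  2       900.00       763.8056     1,527.6113
  3       900.00       703.6441     2,110.9322
  4       900.00       648.2212     2,592.8846
  5       900.00       597.1637     2,985.8183
  6    10,900.00     6,662.6582    39,975.9489
  Σ                 10,204.6037    50,022.3063
P = 10,204.6037; Macaulay duration = 50,022.3063 / 10,204.6037 = 4.90194 years.
Modified duration = D_Mac / (1 + y) = 4.90194 / 1.0855 = 4.51583 years.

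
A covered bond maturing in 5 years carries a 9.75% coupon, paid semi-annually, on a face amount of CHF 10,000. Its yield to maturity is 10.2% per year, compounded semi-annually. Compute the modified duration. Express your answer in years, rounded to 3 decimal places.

Periodic yield y = 0.051. First find Macaulay duration:
  t   CF        PV=CF/(1+0.051)^t    t·PV
  1       487.50       463.8440       463.8440
  2       487.50       441.3358       882.6717
  3       487.50       419.9199     1,259.7597
  4       487.50       399.5432     1,598.1728
  5       487.50       380.1553     1,900.7765
  6       487.50       361.7082     2,170.2490
  7       487.50       344.1562     2,409.0935
  8       487.50       327.4560     2,619.6476
  9       487.50       311.5661     2,804.0948
  10   10,487.50     6,377.4170    63,774.1698
  Σ                  9,827.1016    79,882.4793
P = 9,827.1016; Macaulay duration = 79,882.4793 / 9,827.1016 = 8.12879 half-year periods = 4.06440 years.
Modified duration = D_Mac / (1 + y) = 4.06440 / 1.051 = 3.86717 years.

3.867 years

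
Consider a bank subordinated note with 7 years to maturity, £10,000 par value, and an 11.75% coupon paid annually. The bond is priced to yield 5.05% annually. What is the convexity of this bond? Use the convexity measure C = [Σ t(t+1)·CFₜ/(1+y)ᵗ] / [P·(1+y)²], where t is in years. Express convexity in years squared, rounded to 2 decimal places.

With y = 0.0505:
  t   CF        PV=CF/(1+0.0505)^t    t·PV        t(t+1)·PV
  1     1,175.00     1,118.5150     1,118.5150       2,237.0300
  2     1,175.00     1,064.7454     2,129.4907       6,388.4721
  3     1,175.00     1,013.5605     3,040.6816      12,162.7265
  4     1,175.00       964.8363     3,859.3452      19,296.7262
  5     1,175.00       918.4544     4,592.2718      27,553.6310
  6     1,175.00       874.3021     5,245.8127      36,720.6886
  7    11,175.00     7,915.4413    55,408.0894     443,264.7149
  Σ                 13,869.8550    75,394.2064     547,623.9893
P = 13,869.8550.
Convexity = Σ t(t+1)·PV / [P·(1+y)²] = 547,623.9893 / (13,869.8550 × 1.103550) = 35.77820.

35.78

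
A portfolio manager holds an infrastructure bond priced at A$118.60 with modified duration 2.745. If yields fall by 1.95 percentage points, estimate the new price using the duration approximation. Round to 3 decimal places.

Duration approximation: ΔP/P ≈ -D_mod · Δy = -2.745 × (-0.0195) = +0.0535275.
New price ≈ 118.60 × (1 + 0.0535275) = 124.9483615.

A$124.948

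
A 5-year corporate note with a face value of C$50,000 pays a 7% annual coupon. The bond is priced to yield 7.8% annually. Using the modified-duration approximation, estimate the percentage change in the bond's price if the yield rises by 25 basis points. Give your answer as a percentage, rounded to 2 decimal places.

-1.01%

Periodic yield y = 0.078. Modified duration first:
  t   CF        PV=CF/(1+0.078)^t    t·PV
  1     3,500.00     3,246.7532     3,246.7532
  2     3,500.00     3,011.8305     6,023.6609
  3     3,500.00     2,793.9058     8,381.7174
  4     3,500.00     2,591.7494    10,366.9975
  5    53,500.00    36,750.2229   183,751.1146
  Σ                 48,394.4618   211,770.2437
P = 48,394.4618; D_Mac = 4.37592 yrs; D_mod = 4.37592/(1+0.078) = 4.05929 yrs.
ΔP/P ≈ -D_mod · Δy = -4.05929 × (+0.0025) = -0.010148 = -1.0148%.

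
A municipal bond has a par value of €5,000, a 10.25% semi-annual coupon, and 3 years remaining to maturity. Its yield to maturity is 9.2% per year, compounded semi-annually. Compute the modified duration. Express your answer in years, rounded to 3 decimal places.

Periodic yield y = 0.046. First find Macaulay duration:
  t   CF        PV=CF/(1+0.046)^t    t·PV
  1       256.25       244.9809       244.9809
  2       256.25       234.2073       468.4147
  3       256.25       223.9076       671.7228
  4       256.25       214.0608       856.2432
  5       256.25       204.6470     1,023.2352
  6     5,256.25     4,013.1547    24,078.9285
  Σ                  5,134.9584    27,343.5251
P = 5,134.9584; Macaulay duration = 27,343.5251 / 5,134.9584 = 5.32498 half-year periods = 2.66249 years.
Modified duration = D_Mac / (1 + y) = 2.66249 / 1.046 = 2.54540 years.

2.545 years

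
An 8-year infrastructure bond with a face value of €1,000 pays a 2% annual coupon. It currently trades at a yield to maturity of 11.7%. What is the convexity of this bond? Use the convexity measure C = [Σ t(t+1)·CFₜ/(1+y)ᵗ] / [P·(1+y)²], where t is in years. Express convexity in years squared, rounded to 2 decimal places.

With y = 0.117:
  t   CF        PV=CF/(1+0.117)^t    t·PV        t(t+1)·PV
  1        20.00        17.9051        17.9051          35.8102
  2        20.00        16.0296        32.0593          96.1778
  3        20.00        14.3506        43.0518         172.2074
  4        20.00        12.8475        51.3898         256.9492
  5        20.00        11.5018        57.5088         345.0527
  6        20.00        10.2970        61.7820         432.4742
  7        20.00         9.2184        64.5291         516.2331
  8     1,020.00       420.8960     3,367.1679      30,304.5112
  Σ                    513.0460     3,695.3939      32,159.4158
P = 513.0460.
Convexity = Σ t(t+1)·PV / [P·(1+y)²] = 32,159.4158 / (513.0460 × 1.247689) = 50.23952.

50.24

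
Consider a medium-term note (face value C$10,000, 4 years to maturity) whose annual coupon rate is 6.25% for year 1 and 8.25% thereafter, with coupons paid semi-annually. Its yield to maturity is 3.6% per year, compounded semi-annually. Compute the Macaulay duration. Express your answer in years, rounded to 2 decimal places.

3.58 years

Periodic yield y = 0.018. Discount each cash flow and weight by its period:
  t   CF        PV=CF/(1+0.018)^t    t·PV
  1       312.50       306.9745       306.9745
  2       312.50       301.5466       603.0932
  3       412.50       391.0035     1,173.0104
  4       412.50       384.0899     1,536.3594
  5       412.50       377.2985     1,886.4924
  6       412.50       370.6272     2,223.7632
  7       412.50       364.0739     2,548.5171
  8    10,412.50     9,027.6100    72,220.8802
  Σ                 11,523.2240    82,499.0905
Price P = Σ PV = 11,523.2240.
Macaulay duration = Σ(t·PV) / P = 82,499.0905 / 11,523.2240 = 7.15938 half-year periods.
In years: 7.15938 / 2 = 3.57969 years.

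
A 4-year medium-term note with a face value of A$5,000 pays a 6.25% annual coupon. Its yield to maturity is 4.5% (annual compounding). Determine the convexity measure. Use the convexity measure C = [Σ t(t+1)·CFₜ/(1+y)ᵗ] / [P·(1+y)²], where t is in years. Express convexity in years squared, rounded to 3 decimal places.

16.319

With y = 0.045:
  t   CF        PV=CF/(1+0.045)^t    t·PV        t(t+1)·PV
  1       312.50       299.0431       299.0431         598.0861
  2       312.50       286.1656       572.3312       1,716.9937
  3       312.50       273.8427       821.5281       3,286.1123
  4     5,312.50     4,454.8571    17,819.4286      89,097.1428
  Σ                  5,313.9085    19,512.3309      94,698.3348
P = 5,313.9085.
Convexity = Σ t(t+1)·PV / [P·(1+y)²] = 94,698.3348 / (5,313.9085 × 1.092025) = 16.31908.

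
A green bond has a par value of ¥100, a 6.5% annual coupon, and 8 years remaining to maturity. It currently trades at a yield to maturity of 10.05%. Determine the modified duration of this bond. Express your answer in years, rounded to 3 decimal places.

Periodic yield y = 0.1005. First find Macaulay duration:
  t   CF        PV=CF/(1+0.1005)^t    t·PV
  1         6.50         5.9064         5.9064
  2         6.50         5.3670        10.7340
  3         6.50         4.8769        14.6307
  4         6.50         4.4315        17.7261
  5         6.50         4.0268        20.1341
  6         6.50         3.6591        21.9545
  7         6.50         3.3249        23.2745
  8       106.50        49.5027       396.0219
  Σ                     81.0954       510.3824
P = 81.0954; Macaulay duration = 510.3824 / 81.0954 = 6.29360 years.
Modified duration = D_Mac / (1 + y) = 6.29360 / 1.1005 = 5.71886 years.

5.719 years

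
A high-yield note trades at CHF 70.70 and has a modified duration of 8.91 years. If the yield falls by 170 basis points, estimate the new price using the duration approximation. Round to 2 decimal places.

CHF 81.41

Duration approximation: ΔP/P ≈ -D_mod · Δy = -8.91 × (-0.017) = +0.151470.
New price ≈ 70.70 × (1 + 0.151470) = 81.408929.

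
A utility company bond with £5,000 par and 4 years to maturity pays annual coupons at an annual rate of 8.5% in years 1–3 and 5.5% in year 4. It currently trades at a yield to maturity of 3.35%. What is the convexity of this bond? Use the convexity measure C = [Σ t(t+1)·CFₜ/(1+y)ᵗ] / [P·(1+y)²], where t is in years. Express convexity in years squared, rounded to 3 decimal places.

16.141

With y = 0.0335:
  t   CF        PV=CF/(1+0.0335)^t    t·PV        t(t+1)·PV
  1       425.00       411.2240       411.2240         822.4480
  2       425.00       397.8945       795.7891       2,387.3672
  3       425.00       384.9971     1,154.9914       4,619.9655
  4     5,275.00     4,623.6030    18,494.4121      92,472.0607
  Σ                  5,817.7187    20,856.4166     100,301.8414
P = 5,817.7187.
Convexity = Σ t(t+1)·PV / [P·(1+y)²] = 100,301.8414 / (5,817.7187 × 1.068122) = 16.14118.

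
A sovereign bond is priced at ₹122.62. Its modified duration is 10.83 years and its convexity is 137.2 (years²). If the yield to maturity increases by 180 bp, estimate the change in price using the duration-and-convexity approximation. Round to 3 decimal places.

Duration effect: -D_mod·Δy = -10.83 × (+0.018) = -0.194940
Convexity effect: ½·C·(Δy)² = 0.5 × 137.2 × (0.018)² = +0.0222264
ΔP/P ≈ -0.194940 + 0.0222264 = -0.1727136
ΔP ≈ 122.62 × (-0.1727136) = -21.178141632.

-₹21.178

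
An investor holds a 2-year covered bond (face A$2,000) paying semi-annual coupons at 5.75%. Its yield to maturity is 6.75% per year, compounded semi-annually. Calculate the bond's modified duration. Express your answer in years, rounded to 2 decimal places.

Periodic yield y = 0.03375. First find Macaulay duration:
  t   CF        PV=CF/(1+0.03375)^t    t·PV
  1        57.50        55.6227        55.6227
  2        57.50        53.8068       107.6135
  3        57.50        52.0501       156.1502
  4     2,057.50     1,801.6804     7,206.7216
  Σ                  1,963.1600     7,526.1080
P = 1,963.1600; Macaulay duration = 7,526.1080 / 1,963.1600 = 3.83367 half-year periods = 1.91684 years.
Modified duration = D_Mac / (1 + y) = 1.91684 / 1.03375 = 1.85425 years.

1.85 years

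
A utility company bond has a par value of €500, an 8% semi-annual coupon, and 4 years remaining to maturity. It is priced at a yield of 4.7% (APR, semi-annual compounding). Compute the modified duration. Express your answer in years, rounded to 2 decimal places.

Periodic yield y = 0.0235. First find Macaulay duration:
  t   CF        PV=CF/(1+0.0235)^t    t·PV
  1        20.00        19.5408        19.5408
  2        20.00        19.0921        38.1843
  3        20.00        18.6538        55.9613
  4        20.00        18.2255        72.9019
  5        20.00        17.8070        89.0350
  6        20.00        17.3981       104.3889
  7        20.00        16.9987       118.9907
  8       520.00       431.8178     3,454.5426
  Σ                    559.5338     3,953.5454
P = 559.5338; Macaulay duration = 3,953.5454 / 559.5338 = 7.06578 half-year periods = 3.53289 years.
Modified duration = D_Mac / (1 + y) = 3.53289 / 1.0235 = 3.45178 years.

3.45 years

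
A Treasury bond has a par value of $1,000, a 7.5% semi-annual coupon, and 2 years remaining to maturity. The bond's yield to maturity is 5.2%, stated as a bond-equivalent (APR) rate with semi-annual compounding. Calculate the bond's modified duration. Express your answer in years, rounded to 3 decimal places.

1.849 years

Periodic yield y = 0.026. First find Macaulay duration:
  t   CF        PV=CF/(1+0.026)^t    t·PV
  1        37.50        36.5497        36.5497
  2        37.50        35.6235        71.2470
  3        37.50        34.7208       104.1623
  4     1,037.50       936.2647     3,745.0589
  Σ                  1,043.1587     3,957.0179
P = 1,043.1587; Macaulay duration = 3,957.0179 / 1,043.1587 = 3.79330 half-year periods = 1.89665 years.
Modified duration = D_Mac / (1 + y) = 1.89665 / 1.026 = 1.84859 years.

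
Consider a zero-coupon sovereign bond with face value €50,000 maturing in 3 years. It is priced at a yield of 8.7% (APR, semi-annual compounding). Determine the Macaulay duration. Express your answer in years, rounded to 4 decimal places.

3.0000 years

A zero-coupon bond has a single cash flow at maturity, so its Macaulay duration equals its maturity: 3 years.
(Equivalently: 6 semi-annual periods ÷ 2 = 3 years.)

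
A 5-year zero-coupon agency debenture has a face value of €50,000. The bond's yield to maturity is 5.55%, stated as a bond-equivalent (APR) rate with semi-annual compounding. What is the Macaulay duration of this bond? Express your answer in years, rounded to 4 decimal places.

5.0000 years

A zero-coupon bond has a single cash flow at maturity, so its Macaulay duration equals its maturity: 5 years.
(Equivalently: 10 semi-annual periods ÷ 2 = 5 years.)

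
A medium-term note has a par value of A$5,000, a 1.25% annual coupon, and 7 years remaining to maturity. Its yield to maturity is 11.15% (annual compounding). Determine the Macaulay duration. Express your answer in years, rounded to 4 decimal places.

6.6259 years

Periodic yield y = 0.1115. Discount each cash flow and weight by its year:
  t   CF        PV=CF/(1+0.1115)^t    t·PV
  1        62.50        56.2303        56.2303
  2        62.50        50.5896       101.1792
  3        62.50        45.5147       136.5441
  4        62.50        40.9489       163.7956
  5        62.50        36.8411       184.2055
  6        62.50        33.1454       198.8724
  7     5,062.50     2,415.4540    16,908.1778
  Σ                  2,678.7240    17,749.0049
Price P = Σ PV = 2,678.7240.
Macaulay duration = Σ(t·PV) / P = 17,749.0049 / 2,678.7240 = 6.62592 years.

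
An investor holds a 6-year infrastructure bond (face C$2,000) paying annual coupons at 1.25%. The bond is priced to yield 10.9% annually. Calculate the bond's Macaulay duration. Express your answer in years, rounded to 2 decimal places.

Periodic yield y = 0.109. Discount each cash flow and weight by its year:
  t   CF        PV=CF/(1+0.109)^t    t·PV
  1        25.00        22.5428        22.5428
  2        25.00        20.3272        40.6543
  3        25.00        18.3293        54.9878
  4        25.00        16.5278        66.1110
  5        25.00        14.9033        74.5165
  6     2,025.00     1,088.5183     6,531.1100
  Σ                  1,181.1487     6,789.9225
Price P = Σ PV = 1,181.1487.
Macaulay duration = Σ(t·PV) / P = 6,789.9225 / 1,181.1487 = 5.74858 years.

5.75 years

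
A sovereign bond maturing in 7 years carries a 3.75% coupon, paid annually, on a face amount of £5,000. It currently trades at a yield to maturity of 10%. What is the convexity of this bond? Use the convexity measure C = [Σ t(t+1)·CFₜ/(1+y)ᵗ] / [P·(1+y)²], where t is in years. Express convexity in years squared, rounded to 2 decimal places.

38.61

With y = 0.1:
  t   CF        PV=CF/(1+0.1)^t    t·PV        t(t+1)·PV
  1       187.50       170.4545       170.4545         340.9091
  2       187.50       154.9587       309.9174         929.7521
  3       187.50       140.8715       422.6146       1,690.4583
  4       187.50       128.0650       512.2601       2,561.3005
  5       187.50       116.4227       582.1137       3,492.6824
  6       187.50       105.8389       635.0332       4,445.2322
  7     5,187.50     2,662.0077    18,634.0542     149,072.4333
  Σ                  3,478.6191    21,266.4476     162,532.7679
P = 3,478.6191.
Convexity = Σ t(t+1)·PV / [P·(1+y)²] = 162,532.7679 / (3,478.6191 × 1.210000) = 38.61435.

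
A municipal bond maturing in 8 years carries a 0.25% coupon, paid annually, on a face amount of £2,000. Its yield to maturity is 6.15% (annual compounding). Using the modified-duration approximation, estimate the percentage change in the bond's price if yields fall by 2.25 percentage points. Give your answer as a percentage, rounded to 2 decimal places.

+16.76%

Periodic yield y = 0.0615. Modified duration first:
  t   CF        PV=CF/(1+0.0615)^t    t·PV
  1         5.00         4.7103         4.7103
  2         5.00         4.4374         8.8748
  3         5.00         4.1803        12.5410
  4         5.00         3.9381        15.7525
  5         5.00         3.7100        18.5498
  6         5.00         3.4950        20.9701
  7         5.00         3.2925        23.0477
  8     2,005.00     1,243.8110     9,950.4879
  Σ                  1,271.5747    10,054.9342
P = 1,271.5747; D_Mac = 7.90747 yrs; D_mod = 7.90747/(1+0.0615) = 7.44933 yrs.
ΔP/P ≈ -D_mod · Δy = -7.44933 × (-0.0225) = +0.167610 = +16.7610%.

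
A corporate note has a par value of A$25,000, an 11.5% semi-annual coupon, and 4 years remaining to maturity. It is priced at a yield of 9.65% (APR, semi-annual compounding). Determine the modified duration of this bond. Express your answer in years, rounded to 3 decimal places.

Periodic yield y = 0.04825. First find Macaulay duration:
  t   CF        PV=CF/(1+0.04825)^t    t·PV
  1     1,437.50     1,371.3332     1,371.3332
  2     1,437.50     1,308.2119     2,616.4239
  3     1,437.50     1,247.9961     3,743.9884
  4     1,437.50     1,190.5520     4,762.2080
  5     1,437.50     1,135.7520     5,678.7598
  6     1,437.50     1,083.4743     6,500.8460
  7     1,437.50     1,033.6030     7,235.2209
  8    26,437.50    18,134.3259   145,074.6071
  Σ                 26,505.2484   176,983.3873
P = 26,505.2484; Macaulay duration = 176,983.3873 / 26,505.2484 = 6.67730 half-year periods = 3.33865 years.
Modified duration = D_Mac / (1 + y) = 3.33865 / 1.04825 = 3.18497 years.

3.185 years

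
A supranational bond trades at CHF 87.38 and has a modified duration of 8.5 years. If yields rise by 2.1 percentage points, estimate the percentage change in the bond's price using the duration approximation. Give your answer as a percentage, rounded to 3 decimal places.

-17.850%

Duration approximation: ΔP/P ≈ -D_mod · Δy = -8.5 × (+0.021) = -0.178500.
As a percentage: -17.8500%.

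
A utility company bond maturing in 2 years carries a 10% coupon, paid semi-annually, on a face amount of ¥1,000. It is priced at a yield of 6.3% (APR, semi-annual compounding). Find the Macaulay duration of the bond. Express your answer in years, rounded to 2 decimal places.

1.87 years

Periodic yield y = 0.0315. Discount each cash flow and weight by its period:
  t   CF        PV=CF/(1+0.0315)^t    t·PV
  1        50.00        48.4731        48.4731
  2        50.00        46.9928        93.9856
  3        50.00        45.5578       136.6733
  4     1,050.00       927.4967     3,709.9868
  Σ                  1,068.5204     3,989.1188
Price P = Σ PV = 1,068.5204.
Macaulay duration = Σ(t·PV) / P = 3,989.1188 / 1,068.5204 = 3.73331 half-year periods.
In years: 3.73331 / 2 = 1.86666 years.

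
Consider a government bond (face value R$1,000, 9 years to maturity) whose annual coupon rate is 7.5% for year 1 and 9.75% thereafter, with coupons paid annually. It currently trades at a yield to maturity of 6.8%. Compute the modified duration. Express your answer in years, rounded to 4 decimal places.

Periodic yield y = 0.068. First find Macaulay duration:
  t   CF        PV=CF/(1+0.068)^t    t·PV
  1        75.00        70.2247        70.2247
  2        97.50        85.4795       170.9591
  3        97.50        80.0370       240.1110
  4        97.50        74.9410       299.7641
  5        97.50        70.1695       350.8475
  6        97.50        65.7018       394.2106
  7        97.50        61.5185       430.6296
  8        97.50        57.6016       460.8129
  9     1,097.50       607.1042     5,463.9380
  Σ                  1,172.7779     7,881.4975
P = 1,172.7779; Macaulay duration = 7,881.4975 / 1,172.7779 = 6.72037 years.
Modified duration = D_Mac / (1 + y) = 6.72037 / 1.068 = 6.29248 years.

6.2925 years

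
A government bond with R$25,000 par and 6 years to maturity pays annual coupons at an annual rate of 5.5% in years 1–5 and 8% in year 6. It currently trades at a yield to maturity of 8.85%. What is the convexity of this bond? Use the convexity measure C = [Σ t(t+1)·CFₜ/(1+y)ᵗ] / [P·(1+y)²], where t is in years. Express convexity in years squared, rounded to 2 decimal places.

With y = 0.0885:
  t   CF        PV=CF/(1+0.0885)^t    t·PV        t(t+1)·PV
  1     1,375.00     1,263.2062     1,263.2062       2,526.4125
  2     1,375.00     1,160.5018     2,321.0037       6,963.0110
  3     1,375.00     1,066.1478     3,198.4433      12,793.7731
  4     1,375.00       979.4651     3,917.8604      19,589.3019
  5     1,375.00       899.8301     4,499.1507      26,994.9039
  6    27,000.00    16,232.7898    97,396.7386     681,777.1699
  Σ                 21,601.9408   112,596.4028     750,644.5724
P = 21,601.9408.
Convexity = Σ t(t+1)·PV / [P·(1+y)²] = 750,644.5724 / (21,601.9408 × 1.184832) = 29.32815.

29.33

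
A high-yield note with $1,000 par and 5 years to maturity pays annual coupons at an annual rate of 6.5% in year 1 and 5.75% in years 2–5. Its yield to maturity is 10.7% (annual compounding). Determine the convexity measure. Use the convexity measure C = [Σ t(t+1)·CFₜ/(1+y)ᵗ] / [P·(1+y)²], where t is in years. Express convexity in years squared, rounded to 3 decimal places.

With y = 0.107:
  t   CF        PV=CF/(1+0.107)^t    t·PV        t(t+1)·PV
  1        65.00        58.7173        58.7173         117.4345
  2        57.50        46.9216        93.8432         281.5295
  3        57.50        42.3862       127.1587         508.6350
  4        57.50        38.2893       153.1572         765.7859
  5     1,057.50       636.1247     3,180.6236      19,083.7416
  Σ                    822.4391     3,613.4999      20,757.1264
P = 822.4391.
Convexity = Σ t(t+1)·PV / [P·(1+y)²] = 20,757.1264 / (822.4391 × 1.225449) = 20.59531.

20.595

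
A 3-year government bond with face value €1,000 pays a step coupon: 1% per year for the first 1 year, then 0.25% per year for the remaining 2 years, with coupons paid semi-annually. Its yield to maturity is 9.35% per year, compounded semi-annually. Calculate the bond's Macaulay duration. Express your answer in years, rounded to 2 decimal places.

2.97 years

Periodic yield y = 0.04675. Discount each cash flow and weight by its period:
  t   CF        PV=CF/(1+0.04675)^t    t·PV
  1         5.00         4.7767         4.7767
  2         5.00         4.5634         9.1267
  3         1.25         1.0899         3.2697
  4         1.25         1.0412         4.1648
  5         1.25         0.9947         4.9735
  6     1,001.25       761.1753     4,567.0521
  Σ                    773.6412     4,593.3635
Price P = Σ PV = 773.6412.
Macaulay duration = Σ(t·PV) / P = 4,593.3635 / 773.6412 = 5.93733 half-year periods.
In years: 5.93733 / 2 = 2.96867 years.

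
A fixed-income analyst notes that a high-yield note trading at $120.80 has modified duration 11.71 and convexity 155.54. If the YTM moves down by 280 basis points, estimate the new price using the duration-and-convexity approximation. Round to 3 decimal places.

Duration effect: -D_mod·Δy = -11.71 × (-0.028) = +0.327880
Convexity effect: ½·C·(Δy)² = 0.5 × 155.54 × (-0.028)² = +0.06097168
ΔP/P ≈ +0.327880 + 0.06097168 = +0.38885168
New price ≈ 120.80 × (1 + 0.38885168) = 167.773282944.

$167.773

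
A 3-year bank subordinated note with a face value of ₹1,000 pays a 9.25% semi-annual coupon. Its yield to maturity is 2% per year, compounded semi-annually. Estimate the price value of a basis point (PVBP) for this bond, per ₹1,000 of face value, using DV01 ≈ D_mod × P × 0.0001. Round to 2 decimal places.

Periodic yield y = 0.01.
  t   CF        PV=CF/(1+0.01)^t    t·PV
  1        46.25        45.7921        45.7921
  2        46.25        45.3387        90.6774
  3        46.25        44.8898       134.6694
  4        46.25        44.4453       177.7814
  5        46.25        44.0053       220.0264
  6     1,046.25       985.6148     5,913.6890
  Σ                  1,210.0860     6,582.6356
P = 1,210.0860; D_Mac = 5.43981 half-year periods = 2.71990 yrs; D_mod = 2.69297 yrs.
DV01 ≈ 2.69297 × 1,210.0860 × 0.0001 = 0.325873.

₹0.33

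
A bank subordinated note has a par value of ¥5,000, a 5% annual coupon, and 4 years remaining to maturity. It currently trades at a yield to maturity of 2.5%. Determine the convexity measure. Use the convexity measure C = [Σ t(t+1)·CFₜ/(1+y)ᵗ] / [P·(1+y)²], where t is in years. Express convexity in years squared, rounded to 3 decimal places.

17.370

With y = 0.025:
  t   CF        PV=CF/(1+0.025)^t    t·PV        t(t+1)·PV
  1       250.00       243.9024       243.9024         487.8049
  2       250.00       237.9536       475.9072       1,427.7216
  3       250.00       232.1499       696.4496       2,785.7982
  4     5,250.00     4,756.2409    19,024.9635      95,124.8177
  Σ                  5,470.2468    20,441.2227      99,826.1424
P = 5,470.2468.
Convexity = Σ t(t+1)·PV / [P·(1+y)²] = 99,826.1424 / (5,470.2468 × 1.050625) = 17.36959.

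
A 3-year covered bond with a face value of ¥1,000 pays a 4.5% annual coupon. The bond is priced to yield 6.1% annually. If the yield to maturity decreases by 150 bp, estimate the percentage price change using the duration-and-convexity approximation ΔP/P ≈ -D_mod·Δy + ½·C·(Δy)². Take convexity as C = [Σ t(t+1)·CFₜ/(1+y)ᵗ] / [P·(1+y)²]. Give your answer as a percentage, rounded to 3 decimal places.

With y = 0.061:
  t   CF        PV=CF/(1+0.061)^t    t·PV        t(t+1)·PV
  1        45.00        42.4128        42.4128          84.8256
  2        45.00        39.9744        79.9488         239.8463
  3     1,045.00       874.9236     2,624.7708      10,499.0834
  Σ                    957.3108     2,747.1324      10,823.7553
P = 957.3108; D_Mac = 2.86963 yrs; D_mod = 2.70465 yrs; C = 10.04371.
Duration effect: -2.70465 × (-0.015) = +0.040570
Convexity effect: 0.5 × 10.04371 × (-0.015)² = +0.0011299
ΔP/P ≈ +0.040570 + 0.0011299 = +0.041700 = +4.1700%.

+4.170%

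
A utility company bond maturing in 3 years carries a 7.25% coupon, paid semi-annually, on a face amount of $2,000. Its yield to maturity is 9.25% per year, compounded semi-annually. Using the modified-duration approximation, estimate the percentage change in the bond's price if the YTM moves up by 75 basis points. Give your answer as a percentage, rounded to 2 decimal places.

-1.97%

Periodic yield y = 0.04625. Modified duration first:
  t   CF        PV=CF/(1+0.04625)^t    t·PV
  1        72.50        69.2951        69.2951
  2        72.50        66.2319       132.4638
  3        72.50        63.3041       189.9122
  4        72.50        60.5057       242.0227
  5        72.50        57.8310       289.1550
  6     2,072.50     1,580.0896     9,480.5376
  Σ                  1,897.2573    10,403.3863
P = 1,897.2573; D_Mac = 5.48338 half-year periods = 2.74169 yrs; D_mod = 2.74169/(1+0.04625) = 2.62049 yrs.
ΔP/P ≈ -D_mod · Δy = -2.62049 × (+0.0075) = -0.019654 = -1.9654%.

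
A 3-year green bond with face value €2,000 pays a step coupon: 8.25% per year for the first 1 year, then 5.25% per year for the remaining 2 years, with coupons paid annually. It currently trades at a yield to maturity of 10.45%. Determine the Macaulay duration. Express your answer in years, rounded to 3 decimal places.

Periodic yield y = 0.1045. Discount each cash flow and weight by its year:
  t   CF        PV=CF/(1+0.1045)^t    t·PV
  1       165.00       149.3889       149.3889
  2       105.00        86.0712       172.1424
  3     2,105.00     1,562.2659     4,686.7976
  Σ                  1,797.7259     5,008.3288
Price P = Σ PV = 1,797.7259.
Macaulay duration = Σ(t·PV) / P = 5,008.3288 / 1,797.7259 = 2.78592 years.

2.786 years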